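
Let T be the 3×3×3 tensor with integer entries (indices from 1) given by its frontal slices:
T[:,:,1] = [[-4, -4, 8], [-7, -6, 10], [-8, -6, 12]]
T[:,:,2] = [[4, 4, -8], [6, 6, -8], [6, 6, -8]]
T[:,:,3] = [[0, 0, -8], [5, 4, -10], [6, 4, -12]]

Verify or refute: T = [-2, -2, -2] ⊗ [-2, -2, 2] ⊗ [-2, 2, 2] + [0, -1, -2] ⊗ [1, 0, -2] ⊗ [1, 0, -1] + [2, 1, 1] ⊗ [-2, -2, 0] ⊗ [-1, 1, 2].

Yes

Reconstruct entrywise from the claimed factors. For example, T[1,1,1] = -4 and Σₗ aₗ[1]bₗ[1]cₗ[1] = (-2)·(-2)·(-2) + (0)·(1)·(1) + (2)·(-2)·(-1) = -4; checking all 27 entries, every one matches. The claim holds.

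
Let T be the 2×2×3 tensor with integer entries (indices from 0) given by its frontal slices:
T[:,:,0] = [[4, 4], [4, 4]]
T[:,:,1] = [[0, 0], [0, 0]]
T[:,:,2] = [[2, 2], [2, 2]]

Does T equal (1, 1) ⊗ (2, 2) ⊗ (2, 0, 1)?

Yes

Reconstruct entrywise from the claimed factors. For example, T[0,0,2] = 2 and Σₗ aₗ[0]bₗ[0]cₗ[2] = (1)·(2)·(1) = 2; checking all 12 entries, every one matches. The claim holds.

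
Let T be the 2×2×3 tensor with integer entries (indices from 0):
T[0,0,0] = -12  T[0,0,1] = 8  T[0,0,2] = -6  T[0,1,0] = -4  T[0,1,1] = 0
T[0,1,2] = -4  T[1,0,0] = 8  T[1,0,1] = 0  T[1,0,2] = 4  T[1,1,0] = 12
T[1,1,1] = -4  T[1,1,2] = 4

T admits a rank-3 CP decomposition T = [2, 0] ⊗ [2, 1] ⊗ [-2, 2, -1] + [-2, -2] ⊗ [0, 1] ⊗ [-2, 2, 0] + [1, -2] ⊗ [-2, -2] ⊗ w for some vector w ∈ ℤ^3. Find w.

Subtract the known terms from T to get the rank-1 residual R = [1, -2] ⊗ [-2, -2] ⊗ w, so R[i,j,k] = a[i]·b[j]·w[k]. Pick indices with nonzero a[0]·b[0] = (1)·(-2) = -2. Only the fibre through (0,0,·) is needed: R[0,0,:] = T[0,0,:] − Σₗ aₗ[0]bₗ[0]cₗ = [-12, 8, -6] − (2)·(2)·[-2, 2, -1] − (-2)·(0)·[-2, 2, 0] = [-4, 0, -2]. Then w[k] = R[0,0,k] / -2 for each k, giving w = [-4, 0, -2] / -2 = [2, 0, 1].

w = [2, 0, 1]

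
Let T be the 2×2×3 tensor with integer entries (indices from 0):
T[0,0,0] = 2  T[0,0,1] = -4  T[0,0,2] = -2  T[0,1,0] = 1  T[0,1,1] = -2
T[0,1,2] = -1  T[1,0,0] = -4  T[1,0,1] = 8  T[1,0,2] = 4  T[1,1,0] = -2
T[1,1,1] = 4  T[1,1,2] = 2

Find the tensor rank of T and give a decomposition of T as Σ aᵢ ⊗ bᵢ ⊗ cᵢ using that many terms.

rank(T) = 1

Lower bound: T ≠ 0 (e.g. T[0,0,0] = 2), so rank(T) ≥ 1.
Upper bound: if T = a ⊗ b ⊗ c then every fibre of T is a multiple of the corresponding factor, so read the factors off the fibres through the nonzero entry T[0,0,0] = 2.
The mode-1 fibre T[:,0,0] = [2, -4] gives a = [1, -2] (primitive direction); the mode-2 fibre T[0,:,0] = [2, 1] gives b = [2, 1]; then c[k] = T[0,0,k] / (a[0]·b[0]) = [2, -4, -2] / 2 = [1, -2, -1].
Expanding [1, -2] ⊗ [2, 1] ⊗ [1, -2, -1] reproduces all 12 entries of T, so T = [1, -2] ⊗ [2, 1] ⊗ [1, -2, -1] and rank(T) ≤ 1.
These bounds meet, so rank(T) = 1.
Check entry T[0,0,0] = 2: (1)·(2)·(1) = 2.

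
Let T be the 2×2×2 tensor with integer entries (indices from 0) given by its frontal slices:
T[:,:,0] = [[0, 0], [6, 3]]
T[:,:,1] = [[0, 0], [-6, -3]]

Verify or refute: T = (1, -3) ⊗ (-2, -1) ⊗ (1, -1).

Reconstruct entry (0,0,0) from the claimed factors: Σₗ aₗ[0]bₗ[0]cₗ[0] = (1)·(-2)·(1) = -2, but T[0,0,0] = 0. The claim is false.

No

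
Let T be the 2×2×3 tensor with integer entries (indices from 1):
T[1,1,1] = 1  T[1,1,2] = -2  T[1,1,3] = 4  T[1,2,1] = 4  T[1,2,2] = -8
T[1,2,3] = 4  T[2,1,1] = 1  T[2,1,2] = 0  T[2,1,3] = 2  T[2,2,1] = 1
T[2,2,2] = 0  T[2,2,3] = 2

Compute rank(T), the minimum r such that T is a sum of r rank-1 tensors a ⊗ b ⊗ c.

Lower bound: in the mode-3 unfolding of T (rows indexed by k, columns by (i,j)) the 3×3 minor on rows k ∈ {1, 2, 3}, columns (i,j) ∈ {(1,1), (1,2), (2,1)} is det [[1, 4, 1], [-2, -8, 0], [4, 4, 2]] = 24 ≠ 0, so that unfolding has rank ≥ 3 and hence rank(T) ≥ 3 (CP rank is at least every unfolding rank, though it can be larger).
Upper bound: T is a sum of 3 rank-1 terms, T = [0, 1] ⊗ [1, 1] ⊗ [1, 0, 2] + [1, 0] ⊗ [1, 0] ⊗ [-1, 2, 2] + [1, 0] ⊗ [1, 2] ⊗ [2, -4, 2] (one valid choice — decompositions are not unique — normalised so each a, b is primitive with positive first nonzero entry; check it by expanding all entries), so rank(T) ≤ 3.
These bounds meet, so rank(T) = 3.

3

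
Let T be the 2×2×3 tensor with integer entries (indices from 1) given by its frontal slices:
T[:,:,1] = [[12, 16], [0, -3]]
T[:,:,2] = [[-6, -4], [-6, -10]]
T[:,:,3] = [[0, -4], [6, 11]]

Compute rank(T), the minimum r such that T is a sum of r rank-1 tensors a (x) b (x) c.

3

Lower bound: the mode-3 unfolding of T (rows indexed by k, columns by (i,j) = (1,1), (1,2), (2,1), (2,2)) is [[12, 16, 0, -3], [-6, -4, -6, -10], [0, -4, 6, 11]].
There the 3×3 minor on rows k ∈ {1, 2, 3}, columns (i,j) ∈ {(1,1), (1,2), (2,2)} is det [[12, 16, -3], [-6, -4, -10], [0, -4, 11]] = -24 ≠ 0, so this unfolding has rank ≥ 3; CP rank is at least every unfolding rank, so rank(T) ≥ 3. (Unfolding ranks only ever bound the CP rank from below — rank(T) can be strictly larger than all of them — so the matching upper bound has to come from an explicit 3-term decomposition.)
Upper bound: T is a sum of 3 rank-1 terms, T = [0, 1] (x) [0, 1] (x) [1, -2, 1] + [1, -1] (x) [1, 2] (x) [4, 2, -4] + [2, 1] (x) [1, 1] (x) [4, -4, 2] (one valid choice — decompositions are not unique — normalised so each a, b is primitive with positive first nonzero entry; check it by expanding all entries), so rank(T) ≤ 3.
These bounds meet, so rank(T) = 3.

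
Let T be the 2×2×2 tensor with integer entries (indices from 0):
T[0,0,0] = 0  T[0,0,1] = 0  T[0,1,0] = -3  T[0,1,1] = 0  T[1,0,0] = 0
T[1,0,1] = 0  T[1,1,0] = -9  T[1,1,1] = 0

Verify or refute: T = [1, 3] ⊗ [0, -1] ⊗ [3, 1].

No

Reconstruct entry (0,1,1) from the claimed factors: Σₗ aₗ[0]bₗ[1]cₗ[1] = (1)·(-1)·(1) = -1, but T[0,1,1] = 0. The claim is false.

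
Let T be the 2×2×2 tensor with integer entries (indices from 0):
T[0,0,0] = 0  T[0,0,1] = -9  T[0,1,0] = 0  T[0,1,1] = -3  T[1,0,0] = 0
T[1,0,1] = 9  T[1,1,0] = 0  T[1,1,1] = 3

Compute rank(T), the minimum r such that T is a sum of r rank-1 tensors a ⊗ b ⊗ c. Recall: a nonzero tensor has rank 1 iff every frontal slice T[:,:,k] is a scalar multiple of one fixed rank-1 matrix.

Lower bound: T ≠ 0 (e.g. T[0,0,1] = -9), so rank(T) ≥ 1.
Upper bound: the mode-1 fibre T[:,0,1] = [-9, 9] gives a = [1, -1] (primitive direction); the mode-2 fibre T[0,:,1] = [-9, -3] gives b = [3, 1]; then c[k] = T[0,0,k] / (a[0]·b[0]) = [0, -9] / 3 = [0, -3].
Expanding [1, -1] ⊗ [3, 1] ⊗ [0, -3] reproduces all 8 entries of T, so T = [1, -1] ⊗ [3, 1] ⊗ [0, -3] and rank(T) ≤ 1.
These bounds meet, so rank(T) = 1.

1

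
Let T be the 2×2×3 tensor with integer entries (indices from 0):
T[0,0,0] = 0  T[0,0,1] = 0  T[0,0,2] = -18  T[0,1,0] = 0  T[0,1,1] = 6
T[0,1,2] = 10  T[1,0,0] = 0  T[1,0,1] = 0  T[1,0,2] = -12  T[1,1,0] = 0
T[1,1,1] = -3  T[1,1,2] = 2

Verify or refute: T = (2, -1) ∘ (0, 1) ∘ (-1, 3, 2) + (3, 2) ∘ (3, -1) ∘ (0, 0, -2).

Reconstruct entry (0,1,0) from the claimed factors: Σₗ aₗ[0]bₗ[1]cₗ[0] = (2)·(1)·(-1) + (3)·(-1)·(0) = -2, but T[0,1,0] = 0. The claim is false.

No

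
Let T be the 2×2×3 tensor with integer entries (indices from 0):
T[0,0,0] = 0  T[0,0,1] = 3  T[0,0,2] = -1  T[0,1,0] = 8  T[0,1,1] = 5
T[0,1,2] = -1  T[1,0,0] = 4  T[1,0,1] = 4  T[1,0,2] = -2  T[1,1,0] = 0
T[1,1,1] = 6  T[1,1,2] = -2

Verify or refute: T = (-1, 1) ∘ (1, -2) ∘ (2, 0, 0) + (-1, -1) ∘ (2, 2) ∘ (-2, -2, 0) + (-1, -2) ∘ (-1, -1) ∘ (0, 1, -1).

Reconstruct entry (0,0,0) from the claimed factors: Σₗ aₗ[0]bₗ[0]cₗ[0] = (-1)·(1)·(2) + (-1)·(2)·(-2) + (-1)·(-1)·(0) = 2, but T[0,0,0] = 0. The claim is false.

No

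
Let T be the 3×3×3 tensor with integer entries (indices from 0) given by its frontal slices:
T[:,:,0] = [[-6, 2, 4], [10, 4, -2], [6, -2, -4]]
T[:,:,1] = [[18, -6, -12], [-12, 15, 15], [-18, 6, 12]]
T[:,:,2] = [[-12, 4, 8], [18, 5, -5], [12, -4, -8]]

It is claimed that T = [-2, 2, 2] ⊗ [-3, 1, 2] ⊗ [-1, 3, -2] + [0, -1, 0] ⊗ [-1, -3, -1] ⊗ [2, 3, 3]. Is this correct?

Reconstruct entry (1,0,0) from the claimed factors: Σₗ aₗ[1]bₗ[0]cₗ[0] = (2)·(-3)·(-1) + (-1)·(-1)·(2) = 8, but T[1,0,0] = 10. The claim is false.

No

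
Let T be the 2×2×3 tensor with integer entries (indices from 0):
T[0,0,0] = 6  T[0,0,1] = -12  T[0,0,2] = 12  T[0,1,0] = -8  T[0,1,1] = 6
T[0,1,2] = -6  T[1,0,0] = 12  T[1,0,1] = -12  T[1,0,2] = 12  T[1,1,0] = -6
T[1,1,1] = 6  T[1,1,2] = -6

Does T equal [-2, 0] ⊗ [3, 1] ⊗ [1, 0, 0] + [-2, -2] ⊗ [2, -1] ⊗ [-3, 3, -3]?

Reconstruct entrywise from the claimed factors. For example, T[0,1,0] = -8 and Σₗ aₗ[0]bₗ[1]cₗ[0] = (-2)·(1)·(1) + (-2)·(-1)·(-3) = -8; checking all 12 entries, every one matches. The claim holds.

Yes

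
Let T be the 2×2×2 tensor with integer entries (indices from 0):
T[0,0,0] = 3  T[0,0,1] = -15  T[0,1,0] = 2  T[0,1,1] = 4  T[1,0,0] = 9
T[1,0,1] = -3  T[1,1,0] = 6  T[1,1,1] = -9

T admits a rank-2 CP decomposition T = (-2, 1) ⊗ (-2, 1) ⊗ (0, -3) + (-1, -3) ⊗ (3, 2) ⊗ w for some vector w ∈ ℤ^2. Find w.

w = (-1, 1)

Subtract the known terms from T to get the rank-1 residual R = (-1, -3) ⊗ (3, 2) ⊗ w, so R[i,j,k] = a[i]·b[j]·w[k]. Pick indices with nonzero a[0]·b[0] = (-1)·(3) = -3. Only the fibre through (0,0,·) is needed: R[0,0,:] = T[0,0,:] − Σₗ aₗ[0]bₗ[0]cₗ = [3, -15] − (-2)·(-2)·(0, -3) = [3, -3]. Then w[k] = R[0,0,k] / -3 for each k, giving w = [3, -3] / -3 = (-1, 1).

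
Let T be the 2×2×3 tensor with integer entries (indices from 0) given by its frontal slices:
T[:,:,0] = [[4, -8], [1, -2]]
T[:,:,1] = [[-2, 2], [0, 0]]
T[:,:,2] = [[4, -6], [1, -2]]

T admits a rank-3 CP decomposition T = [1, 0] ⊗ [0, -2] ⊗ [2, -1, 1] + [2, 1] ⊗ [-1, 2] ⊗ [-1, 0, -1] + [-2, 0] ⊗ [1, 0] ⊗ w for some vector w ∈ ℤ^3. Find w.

Subtract the known terms from T to get the rank-1 residual R = [-2, 0] ⊗ [1, 0] ⊗ w, so R[i,j,k] = a[i]·b[j]·w[k]. Pick indices with nonzero a[0]·b[0] = (-2)·(1) = -2. Only the fibre through (0,0,·) is needed: R[0,0,:] = T[0,0,:] − Σₗ aₗ[0]bₗ[0]cₗ = [4, -2, 4] − (1)·(0)·[2, -1, 1] − (2)·(-1)·[-1, 0, -1] = [2, -2, 2]. Then w[k] = R[0,0,k] / -2 for each k, giving w = [2, -2, 2] / -2 = [-1, 1, -1].

w = [-1, 1, -1]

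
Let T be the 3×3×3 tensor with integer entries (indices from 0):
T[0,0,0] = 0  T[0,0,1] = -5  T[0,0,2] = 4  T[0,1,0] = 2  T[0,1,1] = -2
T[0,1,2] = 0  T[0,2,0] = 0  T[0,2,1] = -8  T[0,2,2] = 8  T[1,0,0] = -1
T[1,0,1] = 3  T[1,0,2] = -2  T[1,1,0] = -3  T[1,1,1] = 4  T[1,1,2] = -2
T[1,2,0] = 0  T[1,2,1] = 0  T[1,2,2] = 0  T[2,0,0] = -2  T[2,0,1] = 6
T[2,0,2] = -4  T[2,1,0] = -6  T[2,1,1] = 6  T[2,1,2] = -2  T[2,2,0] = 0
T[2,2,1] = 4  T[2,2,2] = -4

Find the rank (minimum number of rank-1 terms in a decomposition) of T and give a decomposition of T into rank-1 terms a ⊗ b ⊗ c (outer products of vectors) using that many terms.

rank(T) = 3

Lower bound: in the mode-2 unfolding of T (rows indexed by j, columns by (i,k)) the 3×3 minor on rows j ∈ {0, 1, 2}, columns (i,k) ∈ {(0,0), (0,1), (0,2)} is det [[0, -5, 4], [2, -2, 0], [0, -8, 8]] = 16 ≠ 0, so that unfolding has rank ≥ 3 and hence rank(T) ≥ 3 (CP rank is at least every unfolding rank, though it can be larger).
Upper bound: T is a sum of 3 rank-1 terms, T = [1, -1, -2] ⊗ [1, 2, 0] ⊗ [2, -1, 0] + [2, -1, -2] ⊗ [1, 1, 0] ⊗ [-1, -2, 2] + [2, 0, -1] ⊗ [0, 1, -2] ⊗ [0, 2, -2] (written with every a and b primitive with positive leading entry and the scale carried by c; CP decompositions are not unique, and this one is verified by expanding entrywise), so rank(T) ≤ 3.
These bounds meet, so rank(T) = 3.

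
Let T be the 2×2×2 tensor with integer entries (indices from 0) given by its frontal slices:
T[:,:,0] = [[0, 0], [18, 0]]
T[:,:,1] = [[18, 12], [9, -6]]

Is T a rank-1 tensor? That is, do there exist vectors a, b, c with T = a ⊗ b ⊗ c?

No

The mode-3 unfolding of T (rows indexed by k, columns by (i,j) = (0,0), (0,1), (1,0), (1,1)) is [[0, 0, 18, 0], [18, 12, 9, -6]].
There the 2×2 minor on rows k ∈ {0, 1}, columns (i,j) ∈ {(0,0), (1,0)} is det [[0, 18], [18, 9]] = -324 ≠ 0, so this unfolding has rank ≥ 2; CP rank is at least every unfolding rank, so rank(T) ≥ 2.
In particular rank(T) ≥ 2 > 1, so T is not rank-1.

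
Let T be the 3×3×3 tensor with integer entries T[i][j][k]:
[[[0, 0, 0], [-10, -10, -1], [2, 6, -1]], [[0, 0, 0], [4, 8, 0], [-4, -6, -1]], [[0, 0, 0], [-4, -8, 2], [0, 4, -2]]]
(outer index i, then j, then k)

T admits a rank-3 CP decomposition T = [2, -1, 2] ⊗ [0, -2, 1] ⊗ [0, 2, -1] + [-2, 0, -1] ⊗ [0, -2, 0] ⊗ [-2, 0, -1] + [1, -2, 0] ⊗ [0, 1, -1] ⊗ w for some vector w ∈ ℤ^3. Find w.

w = [-2, -2, -1]

Subtract the known terms from T to get the rank-1 residual R = [1, -2, 0] ⊗ [0, 1, -1] ⊗ w, so R[i,j,k] = a[i]·b[j]·w[k]. Pick indices with nonzero a[0]·b[1] = (1)·(1) = 1. Only the fibre through (0,1,·) is needed: R[0,1,:] = T[0,1,:] − Σₗ aₗ[0]bₗ[1]cₗ = [-10, -10, -1] − (2)·(-2)·[0, 2, -1] − (-2)·(-2)·[-2, 0, -1] = [-2, -2, -1]. Then w[k] = R[0,1,k] / 1 for each k, giving w = [-2, -2, -1] / 1 = [-2, -2, -1].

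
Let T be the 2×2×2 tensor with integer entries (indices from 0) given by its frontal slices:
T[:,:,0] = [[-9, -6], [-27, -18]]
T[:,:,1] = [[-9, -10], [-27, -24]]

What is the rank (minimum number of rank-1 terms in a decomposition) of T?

2

Lower bound: the mode-1 unfolding of T (rows indexed by i, columns by (j,k) = (0,0), (0,1), (1,0), (1,1)) is [[-9, -9, -6, -10], [-27, -27, -18, -24]].
There the 2×2 minor on rows i ∈ {0, 1}, columns (j,k) ∈ {(0,0), (1,1)} is det [[-9, -10], [-27, -24]] = -54 ≠ 0, so this unfolding has rank ≥ 2; CP rank is at least every unfolding rank, so rank(T) ≥ 2. (This is only a lower bound: in general the CP rank may exceed every unfolding rank, so we still need to exhibit 2 rank-1 terms summing to T.)
Upper bound — finding two terms. Write S_k = T[:,:,k] for the frontal slices: S₀ = [[-9, -6], [-27, -18]], S₁ = [[-9, -10], [-27, -24]].
If T = a₁ ⊗ b₁ ⊗ c₁ + a₂ ⊗ b₂ ⊗ c₂ then each S_k = c₁[k]·a₁b₁ᵀ + c₂[k]·a₂b₂ᵀ. S₀ and S₁ are linearly independent, so a₁b₁ᵀ and a₂b₂ᵀ must span the same plane of matrices: they are the rank-1 matrices of the form x·S₀ + y·S₁.
det(x·S₀ + y·S₁) is −54·xy − 54·y² = (-54)·(y)(x + y), vanishing at (x:y) = (1:0) and (1:-1).
M₁ = S₀ = [[-9, -6], [-27, -18]] = (-3)·[1, 3][3, 2]ᵀ and M₂ = S₀ − S₁ = [[0, 4], [0, 6]] = 2·[2, 3][0, 1]ᵀ, so take a₁ = [1, 3], b₁ = [3, 2], a₂ = [2, 3], b₂ = [0, 1].
Each slice is an integer combination of E₁ = a₁b₁ᵀ and E₂ = a₂b₂ᵀ: S₀ = −3·E₁, S₁ = −3·E₁ − 2·E₂; reading off coefficients, c₁ = [-3, -3] and c₂ = [0, -2].
Hence T = [1, 3] ⊗ [3, 2] ⊗ [-3, -3] + [2, 3] ⊗ [0, 1] ⊗ [0, -2], so rank(T) ≤ 2.
These bounds meet, so rank(T) = 2.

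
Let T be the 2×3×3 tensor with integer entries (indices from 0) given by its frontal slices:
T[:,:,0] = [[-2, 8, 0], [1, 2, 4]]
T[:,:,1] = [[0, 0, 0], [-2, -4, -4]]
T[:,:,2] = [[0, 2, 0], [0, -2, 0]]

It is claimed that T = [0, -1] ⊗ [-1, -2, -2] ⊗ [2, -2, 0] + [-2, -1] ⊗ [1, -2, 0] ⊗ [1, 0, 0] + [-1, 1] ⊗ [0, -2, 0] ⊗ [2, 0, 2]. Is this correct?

No

Reconstruct entry (0,1,2) from the claimed factors: Σₗ aₗ[0]bₗ[1]cₗ[2] = (0)·(-2)·(0) + (-2)·(-2)·(0) + (-1)·(-2)·(2) = 4, but T[0,1,2] = 2. The claim is false.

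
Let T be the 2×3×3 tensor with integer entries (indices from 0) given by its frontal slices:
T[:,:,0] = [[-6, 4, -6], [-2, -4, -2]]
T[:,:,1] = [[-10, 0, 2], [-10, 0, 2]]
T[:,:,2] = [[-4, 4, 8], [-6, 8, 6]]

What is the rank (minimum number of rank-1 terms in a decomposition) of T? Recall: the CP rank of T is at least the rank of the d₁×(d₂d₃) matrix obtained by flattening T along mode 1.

3

Lower bound: the mode-3 unfolding of T (rows indexed by k, columns by (i,j) = (0,0), (0,1), (0,2), (1,0), (1,1), (1,2)) is [[-6, 4, -6, -2, -4, -2], [-10, 0, 2, -10, 0, 2], [-4, 4, 8, -6, 8, 6]].
There the 3×3 minor on rows k ∈ {0, 1, 2}, columns (i,j) ∈ {(0,0), (0,1), (0,2)} is det [[-6, 4, -6], [-10, 0, 2], [-4, 4, 8]] = 576 ≠ 0, so this unfolding has rank ≥ 3; CP rank is at least every unfolding rank, so rank(T) ≥ 3. (Flattening ranks never certify an upper bound on CP rank; for that we must actually write T with 3 rank-1 terms.)
Upper bound: T is a sum of 3 rank-1 terms, T = (1, 0) ⊗ (1, -2, 1) ⊗ (-4, 0, 2) + (1, 1) ⊗ (1, 2, 1) ⊗ (-2, -2, 2) + (1, 1) ⊗ (2, -1, -1) ⊗ (0, -4, -4) (one valid choice — decompositions are not unique — normalised so each a, b is primitive with positive first nonzero entry; check it by expanding all entries), so rank(T) ≤ 3.
These bounds meet, so rank(T) = 3.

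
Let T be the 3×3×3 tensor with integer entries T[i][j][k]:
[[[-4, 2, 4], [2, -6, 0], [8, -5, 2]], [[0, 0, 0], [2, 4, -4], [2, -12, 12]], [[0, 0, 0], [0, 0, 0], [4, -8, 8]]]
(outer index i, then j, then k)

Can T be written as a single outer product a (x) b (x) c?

No

The mode-3 unfolding of T (rows indexed by k, columns by (i,j) = (0,0), (0,1), (0,2), (1,0), (1,1), (1,2), (2,0), (2,1), (2,2)) is [[-4, 2, 8, 0, 2, 2, 0, 0, 4], [2, -6, -5, 0, 4, -12, 0, 0, -8], [4, 0, 2, 0, -4, 12, 0, 0, 8]].
There the 3×3 minor on rows k ∈ {0, 1, 2}, columns (i,j) ∈ {(0,0), (0,1), (0,2)} is det [[-4, 2, 8], [2, -6, -5], [4, 0, 2]] = 192 ≠ 0, so this unfolding has rank ≥ 3; CP rank is at least every unfolding rank, so rank(T) ≥ 3.
In particular rank(T) ≥ 3 > 1, so T is not rank-1.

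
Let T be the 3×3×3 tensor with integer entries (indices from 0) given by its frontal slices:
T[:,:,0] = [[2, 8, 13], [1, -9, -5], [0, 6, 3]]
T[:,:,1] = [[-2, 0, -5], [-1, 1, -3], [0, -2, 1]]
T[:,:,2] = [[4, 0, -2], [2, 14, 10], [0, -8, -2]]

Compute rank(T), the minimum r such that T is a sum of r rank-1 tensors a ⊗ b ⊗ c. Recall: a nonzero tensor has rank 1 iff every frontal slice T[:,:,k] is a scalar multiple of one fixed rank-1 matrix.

3

Lower bound: in the mode-3 unfolding of T (rows indexed by k, columns by (i,j)) the 3×3 minor on rows k ∈ {0, 1, 2}, columns (i,j) ∈ {(0,0), (0,1), (0,2)} is det [[2, 8, 13], [-2, 0, -5], [4, 0, -2]] = -192 ≠ 0, so that unfolding has rank ≥ 3 and hence rank(T) ≥ 3 (CP rank is at least every unfolding rank, though it can be larger).
Upper bound: T is a sum of 3 rank-1 terms, T = [1, 1, -1] ⊗ [0, 2, -1] ⊗ [-1, 1, 2] + [2, -2, 1] ⊗ [0, 1, 1] ⊗ [4, 0, -4] + [2, 1, 0] ⊗ [1, 1, 2] ⊗ [1, -1, 2] (written with every a and b primitive with positive leading entry and the scale carried by c; CP decompositions are not unique, and this one is verified by expanding entrywise), so rank(T) ≤ 3.
These bounds meet, so rank(T) = 3.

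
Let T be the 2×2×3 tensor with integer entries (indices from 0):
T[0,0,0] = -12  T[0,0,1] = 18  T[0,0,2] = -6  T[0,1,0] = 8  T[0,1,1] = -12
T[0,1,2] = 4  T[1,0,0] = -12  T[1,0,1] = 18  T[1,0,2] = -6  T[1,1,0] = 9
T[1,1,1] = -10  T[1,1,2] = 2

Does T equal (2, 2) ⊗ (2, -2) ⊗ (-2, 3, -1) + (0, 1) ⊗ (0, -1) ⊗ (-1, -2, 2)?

No

Reconstruct entry (0,0,0) from the claimed factors: Σₗ aₗ[0]bₗ[0]cₗ[0] = (2)·(2)·(-2) + (0)·(0)·(-1) = -8, but T[0,0,0] = -12. The claim is false.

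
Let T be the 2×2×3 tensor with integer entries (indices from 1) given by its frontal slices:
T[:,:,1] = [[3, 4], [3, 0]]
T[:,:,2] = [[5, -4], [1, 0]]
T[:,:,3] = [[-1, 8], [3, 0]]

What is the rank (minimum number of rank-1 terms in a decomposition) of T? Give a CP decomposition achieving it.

Lower bound: the mode-3 unfolding of T (rows indexed by k, columns by (i,j) = (1,1), (1,2), (2,1), (2,2)) is [[3, 4, 3, 0], [5, -4, 1, 0], [-1, 8, 3, 0]].
There the 3×3 minor on rows k ∈ {1, 2, 3}, columns (i,j) ∈ {(1,1), (1,2), (2,1)} is det [[3, 4, 3], [5, -4, 1], [-1, 8, 3]] = -16 ≠ 0, so this unfolding has rank ≥ 3; CP rank is at least every unfolding rank, so rank(T) ≥ 3. (Unfolding ranks only ever bound the CP rank from below — rank(T) can be strictly larger than all of them — so the matching upper bound has to come from an explicit 3-term decomposition.)
Upper bound: T is a sum of 3 rank-1 terms, T = [1, 0] ⊗ [1, -1] ⊗ [-4, 4, -8] + [1, 1] ⊗ [1, 0] ⊗ [-1, 1, -1] + [2, 1] ⊗ [1, 0] ⊗ [4, 0, 4] (one valid choice — decompositions are not unique — normalised so each a, b is primitive with positive first nonzero entry; check it by expanding all entries), so rank(T) ≤ 3.
These bounds meet, so rank(T) = 3.

rank(T) = 3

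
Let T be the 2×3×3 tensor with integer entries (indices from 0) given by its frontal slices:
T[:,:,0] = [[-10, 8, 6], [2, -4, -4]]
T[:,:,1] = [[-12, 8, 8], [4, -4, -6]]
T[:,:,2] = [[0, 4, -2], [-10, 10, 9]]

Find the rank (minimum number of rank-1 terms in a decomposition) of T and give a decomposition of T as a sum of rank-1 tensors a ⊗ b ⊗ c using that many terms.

Lower bound: the mode-2 unfolding of T (rows indexed by j, columns by (i,k) = (0,0), (0,1), (0,2), (1,0), (1,1), (1,2)) is [[-10, -12, 0, 2, 4, -10], [8, 8, 4, -4, -4, 10], [6, 8, -2, -4, -6, 9]].
There the 3×3 minor on rows j ∈ {0, 1, 2}, columns (i,k) ∈ {(0,0), (0,1), (1,0)} is det [[-10, -12, 2], [8, 8, -4], [6, 8, -4]] = -64 ≠ 0, so this unfolding has rank ≥ 3; CP rank is at least every unfolding rank, so rank(T) ≥ 3. (This is only a lower bound: in general the CP rank may exceed every unfolding rank, so we still need to exhibit 3 rank-1 terms summing to T.)
Upper bound: T is a sum of 3 rank-1 terms, T = (0, 1) ⊗ (1, -2, -1) ⊗ (4, 4, -4) + (1, -1) ⊗ (1, 0, -1) ⊗ (-2, -4, 4) + (2, 1) ⊗ (2, -2, -1) ⊗ (-2, -2, -1) (written with every a and b primitive with positive leading entry and the scale carried by c; CP decompositions are not unique, and this one is verified by expanding entrywise), so rank(T) ≤ 3.
These bounds meet, so rank(T) = 3.
Check entry T[1,0,2] = -10: (1)·(1)·(-4) + (-1)·(1)·(4) + (1)·(2)·(-1) = -10.

rank(T) = 3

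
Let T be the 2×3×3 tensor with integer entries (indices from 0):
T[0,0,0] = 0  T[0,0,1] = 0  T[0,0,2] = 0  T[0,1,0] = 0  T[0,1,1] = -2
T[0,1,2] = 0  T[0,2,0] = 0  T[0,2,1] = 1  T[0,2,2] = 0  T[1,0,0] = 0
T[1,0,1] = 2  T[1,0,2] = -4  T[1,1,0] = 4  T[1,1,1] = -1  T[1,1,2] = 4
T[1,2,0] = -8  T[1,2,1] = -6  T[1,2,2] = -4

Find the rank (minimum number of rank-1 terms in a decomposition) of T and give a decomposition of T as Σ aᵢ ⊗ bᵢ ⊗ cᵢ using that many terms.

Lower bound: the mode-3 unfolding of T (rows indexed by k, columns by (i,j) = (0,0), (0,1), (0,2), (1,0), (1,1), (1,2)) is [[0, 0, 0, 0, 4, -8], [0, -2, 1, 2, -1, -6], [0, 0, 0, -4, 4, -4]].
There the 3×3 minor on rows k ∈ {0, 1, 2}, columns (i,j) ∈ {(0,1), (1,0), (1,1)} is det [[0, 0, 4], [-2, 2, -1], [0, -4, 4]] = 32 ≠ 0, so this unfolding has rank ≥ 3; CP rank is at least every unfolding rank, so rank(T) ≥ 3. (Flattening ranks never certify an upper bound on CP rank; for that we must actually write T with 3 rank-1 terms.)
Upper bound: T is a sum of 3 rank-1 terms, T = (0, 1) ⊗ (0, 1, -2) ⊗ (4, 4, 2) + (0, 1) ⊗ (2, -1, 0) ⊗ (0, 1, -2) + (1, 2) ⊗ (0, 2, -1) ⊗ (0, -1, 0) (written with every a and b primitive with positive leading entry and the scale carried by c; CP decompositions are not unique, and this one is verified by expanding entrywise), so rank(T) ≤ 3.
These bounds meet, so rank(T) = 3.
Check entry T[0,2,0] = 0: (0)·(-2)·(4) + (0)·(0)·(0) + (1)·(-1)·(0) = 0.

rank(T) = 3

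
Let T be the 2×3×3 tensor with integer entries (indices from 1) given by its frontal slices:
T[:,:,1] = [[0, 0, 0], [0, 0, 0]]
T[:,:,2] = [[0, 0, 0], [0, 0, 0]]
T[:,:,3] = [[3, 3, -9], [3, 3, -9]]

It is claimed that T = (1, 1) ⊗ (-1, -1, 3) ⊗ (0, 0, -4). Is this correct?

Reconstruct entry (1,1,3) from the claimed factors: Σₗ aₗ[1]bₗ[1]cₗ[3] = (1)·(-1)·(-4) = 4, but T[1,1,3] = 3. The claim is false.

No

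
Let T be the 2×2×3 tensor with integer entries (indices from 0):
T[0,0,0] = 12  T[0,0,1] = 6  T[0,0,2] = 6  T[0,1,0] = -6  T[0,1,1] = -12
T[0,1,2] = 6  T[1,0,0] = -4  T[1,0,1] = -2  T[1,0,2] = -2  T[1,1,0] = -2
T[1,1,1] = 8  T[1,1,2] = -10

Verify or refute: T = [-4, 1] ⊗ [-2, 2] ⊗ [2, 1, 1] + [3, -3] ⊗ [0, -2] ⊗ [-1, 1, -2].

No

Reconstruct entry (0,0,0) from the claimed factors: Σₗ aₗ[0]bₗ[0]cₗ[0] = (-4)·(-2)·(2) + (3)·(0)·(-1) = 16, but T[0,0,0] = 12. The claim is false.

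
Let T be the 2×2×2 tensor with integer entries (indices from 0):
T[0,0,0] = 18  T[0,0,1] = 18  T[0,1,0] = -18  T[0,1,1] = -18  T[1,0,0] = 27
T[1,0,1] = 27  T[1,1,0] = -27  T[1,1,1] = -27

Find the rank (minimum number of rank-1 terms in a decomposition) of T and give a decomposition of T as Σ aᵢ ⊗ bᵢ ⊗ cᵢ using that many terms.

Lower bound: T ≠ 0 (e.g. T[0,0,0] = 18), so rank(T) ≥ 1.
Upper bound: the mode-1 fibre T[:,0,0] = [18, 27] gives a = [2, 3] (primitive direction); the mode-2 fibre T[0,:,0] = [18, -18] gives b = [1, -1]; then c[k] = T[0,0,k] / (a[0]·b[0]) = [18, 18] / 2 = [9, 9].
Expanding [2, 3] ⊗ [1, -1] ⊗ [9, 9] reproduces all 8 entries of T, so T = [2, 3] ⊗ [1, -1] ⊗ [9, 9] and rank(T) ≤ 1.
These bounds meet, so rank(T) = 1.

rank(T) = 1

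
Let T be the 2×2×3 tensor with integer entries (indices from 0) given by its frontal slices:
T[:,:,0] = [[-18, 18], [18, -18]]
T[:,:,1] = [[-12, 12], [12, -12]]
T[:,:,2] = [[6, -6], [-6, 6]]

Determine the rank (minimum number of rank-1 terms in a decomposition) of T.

Lower bound: T ≠ 0 (e.g. T[0,0,0] = -18), so rank(T) ≥ 1.
Upper bound: if T = a ⊗ b ⊗ c then every fibre of T is a multiple of the corresponding factor, so read the factors off the fibres through the nonzero entry T[0,0,0] = -18.
The mode-1 fibre T[:,0,0] = [-18, 18] gives a = (1, -1) (primitive direction); the mode-2 fibre T[0,:,0] = [-18, 18] gives b = (1, -1); then c[k] = T[0,0,k] / (a[0]·b[0]) = [-18, -12, 6] / 1 = (-18, -12, 6).
Expanding (1, -1) ⊗ (1, -1) ⊗ (-18, -12, 6) reproduces all 12 entries of T, so T = (1, -1) ⊗ (1, -1) ⊗ (-18, -12, 6) and rank(T) ≤ 1.
These bounds meet, so rank(T) = 1.

1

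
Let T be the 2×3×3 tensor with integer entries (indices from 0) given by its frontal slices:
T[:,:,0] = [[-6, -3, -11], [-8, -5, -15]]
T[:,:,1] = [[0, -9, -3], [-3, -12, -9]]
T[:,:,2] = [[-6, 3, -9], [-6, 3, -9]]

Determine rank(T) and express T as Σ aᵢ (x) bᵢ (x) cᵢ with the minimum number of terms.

rank(T) = 2

Lower bound: the mode-1 unfolding of T (rows indexed by i, columns by (j,k) = (0,0), (0,1), (0,2), (1,0), (1,1), (1,2), (2,0), (2,1), (2,2)) is [[-6, 0, -6, -3, -9, 3, -11, -3, -9], [-8, -3, -6, -5, -12, 3, -15, -9, -9]].
There the 2×2 minor on rows i ∈ {0, 1}, columns (j,k) ∈ {(0,0), (0,1)} is det [[-6, 0], [-8, -3]] = 18 ≠ 0, so this unfolding has rank ≥ 2; CP rank is at least every unfolding rank, so rank(T) ≥ 2. (This is only a lower bound: in general the CP rank may exceed every unfolding rank, so we still need to exhibit 2 rank-1 terms summing to T.)
Upper bound — finding two terms. Write S_k = T[:,:,k] for the frontal slices: S₀ = [[-6, -3, -11], [-8, -5, -15]], S₁ = [[0, -9, -3], [-3, -12, -9]], S₂ = [[-6, 3, -9], [-6, 3, -9]].
If T = a₁ (x) b₁ (x) c₁ + a₂ (x) b₂ (x) c₂ then each S_k = c₁[k]·a₁b₁ᵀ + c₂[k]·a₂b₂ᵀ. S₀ and S₁ are linearly independent, so a₁b₁ᵀ and a₂b₂ᵀ must span the same plane of matrices: they are the rank-1 matrices of the form x·S₀ + y·S₁.
The 2×2 minor of x·S₀ + y·S₁ on rows {0,1}, columns {0,1} is 6·x² − 9·xy − 27·y² = 3·(x − 3·y)(2·x + 3·y), vanishing at (x:y) = (3:1) and (3:-2).
M₁ = 3·S₀ + S₁ = [[-18, -18, -36], [-27, -27, -54]] = (-9)·[2, 3][1, 1, 2]ᵀ and M₂ = 3·S₀ − 2·S₁ = [[-18, 9, -27], [-18, 9, -27]] = (-9)·[1, 1][2, -1, 3]ᵀ, so take a₁ = [2, 3], b₁ = [1, 1, 2], a₂ = [1, 1], b₂ = [2, -1, 3].
Each slice is an integer combination of E₁ = a₁b₁ᵀ and E₂ = a₂b₂ᵀ: S₀ = −2·E₁ − E₂, S₁ = −3·E₁ + 3·E₂, S₂ = −3·E₂; reading off coefficients, c₁ = [-2, -3, 0] and c₂ = [-1, 3, -3].
Hence T = [2, 3] (x) [1, 1, 2] (x) [-2, -3, 0] + [1, 1] (x) [2, -1, 3] (x) [-1, 3, -3], so rank(T) ≤ 2.
These bounds meet, so rank(T) = 2.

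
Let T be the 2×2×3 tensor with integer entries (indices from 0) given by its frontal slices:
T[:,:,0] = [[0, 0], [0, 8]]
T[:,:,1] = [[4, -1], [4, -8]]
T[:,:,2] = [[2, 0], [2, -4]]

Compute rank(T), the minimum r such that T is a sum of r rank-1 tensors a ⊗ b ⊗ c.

Lower bound: the mode-3 unfolding of T (rows indexed by k, columns by (i,j) = (0,0), (0,1), (1,0), (1,1)) is [[0, 0, 0, 8], [4, -1, 4, -8], [2, 0, 2, -4]].
There the 3×3 minor on rows k ∈ {0, 1, 2}, columns (i,j) ∈ {(0,0), (0,1), (1,1)} is det [[0, 0, 8], [4, -1, -8], [2, 0, -4]] = 16 ≠ 0, so this unfolding has rank ≥ 3; CP rank is at least every unfolding rank, so rank(T) ≥ 3. (Unfolding ranks only ever bound the CP rank from below — rank(T) can be strictly larger than all of them — so the matching upper bound has to come from an explicit 3-term decomposition.)
Upper bound: T is a sum of 3 rank-1 terms, T = [0, 1] ⊗ [0, 1] ⊗ [8, -8, -4] + [1, 0] ⊗ [0, 1] ⊗ [0, -1, 0] + [1, 1] ⊗ [1, 0] ⊗ [0, 4, 2] (written with every a and b primitive with positive leading entry and the scale carried by c; CP decompositions are not unique, and this one is verified by expanding entrywise), so rank(T) ≤ 3.
These bounds meet, so rank(T) = 3.
Check entry T[0,0,2] = 2: (0)·(0)·(-4) + (1)·(0)·(0) + (1)·(1)·(2) = 2.

3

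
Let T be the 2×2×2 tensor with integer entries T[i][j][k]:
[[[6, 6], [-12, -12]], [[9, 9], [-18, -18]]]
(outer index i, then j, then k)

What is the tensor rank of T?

Lower bound: T ≠ 0 (e.g. T[0,0,0] = 6), so rank(T) ≥ 1.
Upper bound: if T = a ⊗ b ⊗ c then every fibre of T is a multiple of the corresponding factor, so read the factors off the fibres through the nonzero entry T[0,0,0] = 6.
The mode-1 fibre T[:,0,0] = [6, 9] gives a = (2, 3) (primitive direction); the mode-2 fibre T[0,:,0] = [6, -12] gives b = (1, -2); then c[k] = T[0,0,k] / (a[0]·b[0]) = [6, 6] / 2 = (3, 3).
Expanding (2, 3) ⊗ (1, -2) ⊗ (3, 3) reproduces all 8 entries of T, so T = (2, 3) ⊗ (1, -2) ⊗ (3, 3) and rank(T) ≤ 1.
These bounds meet, so rank(T) = 1.

1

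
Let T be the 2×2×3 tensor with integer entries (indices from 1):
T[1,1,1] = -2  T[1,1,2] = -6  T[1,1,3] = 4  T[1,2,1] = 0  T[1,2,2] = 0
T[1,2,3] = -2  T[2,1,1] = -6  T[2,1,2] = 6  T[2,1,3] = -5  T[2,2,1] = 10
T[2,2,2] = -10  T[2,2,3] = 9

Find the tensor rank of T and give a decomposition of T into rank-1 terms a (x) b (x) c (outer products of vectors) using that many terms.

Lower bound: the mode-3 unfolding of T (rows indexed by k, columns by (i,j) = (1,1), (1,2), (2,1), (2,2)) is [[-2, 0, -6, 10], [-6, 0, 6, -10], [4, -2, -5, 9]].
There the 3×3 minor on rows k ∈ {1, 2, 3}, columns (i,j) ∈ {(1,1), (1,2), (2,1)} is det [[-2, 0, -6], [-6, 0, 6], [4, -2, -5]] = -96 ≠ 0, so this unfolding has rank ≥ 3; CP rank is at least every unfolding rank, so rank(T) ≥ 3. (Unfolding ranks only ever bound the CP rank from below — rank(T) can be strictly larger than all of them — so the matching upper bound has to come from an explicit 3-term decomposition.)
Upper bound: T is a sum of 3 rank-1 terms, T = [1, -2] (x) [1, -2] (x) [2, -2, 2] + [1, 0] (x) [1, 0] (x) [0, -8, 4] + [2, 1] (x) [1, -1] (x) [-2, 2, -1] (one valid choice — decompositions are not unique — normalised so each a, b is primitive with positive first nonzero entry; check it by expanding all entries), so rank(T) ≤ 3.
These bounds meet, so rank(T) = 3.

rank(T) = 3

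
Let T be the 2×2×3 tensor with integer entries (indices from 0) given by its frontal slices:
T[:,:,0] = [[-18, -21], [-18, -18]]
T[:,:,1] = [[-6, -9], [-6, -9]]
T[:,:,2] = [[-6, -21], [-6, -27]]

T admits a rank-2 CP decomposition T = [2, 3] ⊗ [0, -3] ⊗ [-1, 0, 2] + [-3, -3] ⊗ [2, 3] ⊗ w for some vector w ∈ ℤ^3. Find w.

w = [3, 1, 1]

Subtract the known terms from T to get the rank-1 residual R = [-3, -3] ⊗ [2, 3] ⊗ w, so R[i,j,k] = a[i]·b[j]·w[k]. Pick indices with nonzero a[0]·b[0] = (-3)·(2) = -6. Only the fibre through (0,0,·) is needed: R[0,0,:] = T[0,0,:] − Σₗ aₗ[0]bₗ[0]cₗ = [-18, -6, -6] − (2)·(0)·[-1, 0, 2] = [-18, -6, -6]. Then w[k] = R[0,0,k] / -6 for each k, giving w = [-18, -6, -6] / -6 = [3, 1, 1].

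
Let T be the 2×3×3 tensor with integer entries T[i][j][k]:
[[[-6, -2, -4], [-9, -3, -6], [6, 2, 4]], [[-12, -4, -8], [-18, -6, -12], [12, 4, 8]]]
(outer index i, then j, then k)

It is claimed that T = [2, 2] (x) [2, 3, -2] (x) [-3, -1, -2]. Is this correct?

Reconstruct entry (0,0,0) from the claimed factors: Σₗ aₗ[0]bₗ[0]cₗ[0] = (2)·(2)·(-3) = -12, but T[0,0,0] = -6. The claim is false.

No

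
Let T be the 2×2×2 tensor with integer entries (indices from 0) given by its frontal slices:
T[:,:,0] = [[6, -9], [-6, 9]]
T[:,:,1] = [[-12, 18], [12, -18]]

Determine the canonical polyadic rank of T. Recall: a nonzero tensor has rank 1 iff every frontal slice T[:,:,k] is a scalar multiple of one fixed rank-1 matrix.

Lower bound: T ≠ 0 (e.g. T[0,0,0] = 6), so rank(T) ≥ 1.
Upper bound: if T = a ⊗ b ⊗ c then every fibre of T is a multiple of the corresponding factor, so read the factors off the fibres through the nonzero entry T[0,0,0] = 6.
The mode-1 fibre T[:,0,0] = [6, -6] gives a = [1, -1] (primitive direction); the mode-2 fibre T[0,:,0] = [6, -9] gives b = [2, -3]; then c[k] = T[0,0,k] / (a[0]·b[0]) = [6, -12] / 2 = [3, -6].
Expanding [1, -1] ⊗ [2, -3] ⊗ [3, -6] reproduces all 8 entries of T, so T = [1, -1] ⊗ [2, -3] ⊗ [3, -6] and rank(T) ≤ 1.
These bounds meet, so rank(T) = 1.

1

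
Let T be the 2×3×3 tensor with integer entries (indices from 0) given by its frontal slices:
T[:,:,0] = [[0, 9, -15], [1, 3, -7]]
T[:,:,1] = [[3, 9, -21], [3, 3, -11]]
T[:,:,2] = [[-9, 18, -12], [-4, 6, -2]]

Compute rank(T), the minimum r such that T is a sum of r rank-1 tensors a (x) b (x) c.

2

Lower bound: the mode-3 unfolding of T (rows indexed by k, columns by (i,j) = (0,0), (0,1), (0,2), (1,0), (1,1), (1,2)) is [[0, 9, -15, 1, 3, -7], [3, 9, -21, 3, 3, -11], [-9, 18, -12, -4, 6, -2]].
There the 2×2 minor on rows k ∈ {0, 1}, columns (i,j) ∈ {(0,0), (0,1)} is det [[0, 9], [3, 9]] = -27 ≠ 0, so this unfolding has rank ≥ 2; CP rank is at least every unfolding rank, so rank(T) ≥ 2. (Unfolding ranks only ever bound the CP rank from below — rank(T) can be strictly larger than all of them — so the matching upper bound has to come from an explicit 2-term decomposition.)
Upper bound — finding two terms. Write S_k = T[:,:,k] for the frontal slices: S₀ = [[0, 9, -15], [1, 3, -7]], S₁ = [[3, 9, -21], [3, 3, -11]], S₂ = [[-9, 18, -12], [-4, 6, -2]].
If T = a₁ (x) b₁ (x) c₁ + a₂ (x) b₂ (x) c₂ then each S_k = c₁[k]·a₁b₁ᵀ + c₂[k]·a₂b₂ᵀ. S₀ and S₁ are linearly independent, so a₁b₁ᵀ and a₂b₂ᵀ must span the same plane of matrices: they are the rank-1 matrices of the form x·S₀ + y·S₁.
The 2×2 minor of x·S₀ + y·S₁ on rows {0,1}, columns {0,1} is −9·x² − 27·xy − 18·y² = (-9)·(x + 2·y)(x + y), vanishing at (x:y) = (2:-1) and (1:-1).
M₁ = 2·S₀ − S₁ = [[-3, 9, -9], [-1, 3, -3]] = −[3, 1][1, -3, 3]ᵀ and M₂ = S₀ − S₁ = [[-3, 0, 6], [-2, 0, 4]] = −[3, 2][1, 0, -2]ᵀ, so take a₁ = [3, 1], b₁ = [1, -3, 3], a₂ = [3, 2], b₂ = [1, 0, -2].
Each slice is an integer combination of E₁ = a₁b₁ᵀ and E₂ = a₂b₂ᵀ: S₀ = −E₁ + E₂, S₁ = −E₁ + 2·E₂, S₂ = −2·E₁ − E₂; reading off coefficients, c₁ = [-1, -1, -2] and c₂ = [1, 2, -1].
Hence T = [3, 1] (x) [1, -3, 3] (x) [-1, -1, -2] + [3, 2] (x) [1, 0, -2] (x) [1, 2, -1], so rank(T) ≤ 2.
These bounds meet, so rank(T) = 2.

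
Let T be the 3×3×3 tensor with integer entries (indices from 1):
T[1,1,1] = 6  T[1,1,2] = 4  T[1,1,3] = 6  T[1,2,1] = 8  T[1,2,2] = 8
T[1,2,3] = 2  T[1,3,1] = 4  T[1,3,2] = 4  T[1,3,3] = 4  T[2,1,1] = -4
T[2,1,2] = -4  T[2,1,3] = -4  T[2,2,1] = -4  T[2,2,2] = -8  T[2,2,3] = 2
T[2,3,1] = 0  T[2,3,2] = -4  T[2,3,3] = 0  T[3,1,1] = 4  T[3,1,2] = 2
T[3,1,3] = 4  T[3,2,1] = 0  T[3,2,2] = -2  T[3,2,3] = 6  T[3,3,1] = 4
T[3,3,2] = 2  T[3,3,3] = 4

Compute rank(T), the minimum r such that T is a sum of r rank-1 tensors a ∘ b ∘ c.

3

Lower bound: the mode-1 unfolding of T (rows indexed by i, columns by (j,k) = (1,1), (1,2), (1,3), (2,1), (2,2), (2,3), (3,1), (3,2), (3,3)) is [[6, 4, 6, 8, 8, 2, 4, 4, 4], [-4, -4, -4, -4, -8, 2, 0, -4, 0], [4, 2, 4, 0, -2, 6, 4, 2, 4]].
There the 3×3 minor on rows i ∈ {1, 2, 3}, columns (j,k) ∈ {(1,1), (1,2), (2,1)} is det [[6, 4, 8], [-4, -4, -4], [4, 2, 0]] = 48 ≠ 0, so this unfolding has rank ≥ 3; CP rank is at least every unfolding rank, so rank(T) ≥ 3. (This is only a lower bound: in general the CP rank may exceed every unfolding rank, so we still need to exhibit 3 rank-1 terms summing to T.)
Upper bound: T is a sum of 3 rank-1 terms, T = (1, -2, 0) ∘ (1, 2, 2) ∘ (-2, 0, -2) + (1, -1, -1) ∘ (0, 1, 0) ∘ (4, 4, -2) + (2, -2, 1) ∘ (1, 1, 1) ∘ (4, 2, 4) (written with every a and b primitive with positive leading entry and the scale carried by c; CP decompositions are not unique, and this one is verified by expanding entrywise), so rank(T) ≤ 3.
These bounds meet, so rank(T) = 3.
Check entry T[2,2,3] = 2: (-2)·(2)·(-2) + (-1)·(1)·(-2) + (-2)·(1)·(4) = 2.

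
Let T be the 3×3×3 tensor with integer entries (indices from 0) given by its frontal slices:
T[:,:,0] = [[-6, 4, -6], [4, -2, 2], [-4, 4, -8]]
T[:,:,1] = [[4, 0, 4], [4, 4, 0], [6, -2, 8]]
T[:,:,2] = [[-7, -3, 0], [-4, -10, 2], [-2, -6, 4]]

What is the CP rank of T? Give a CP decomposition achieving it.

rank(T) = 3

Lower bound: the mode-3 unfolding of T (rows indexed by k, columns by (i,j) = (0,0), (0,1), (0,2), (1,0), (1,1), (1,2), (2,0), (2,1), (2,2)) is [[-6, 4, -6, 4, -2, 2, -4, 4, -8], [4, 0, 4, 4, 4, 0, 6, -2, 8], [-7, -3, 0, -4, -10, 2, -2, -6, 4]].
There the 3×3 minor on rows k ∈ {0, 1, 2}, columns (i,j) ∈ {(0,0), (0,1), (0,2)} is det [[-6, 4, -6], [4, 0, 4], [-7, -3, 0]] = -112 ≠ 0, so this unfolding has rank ≥ 3; CP rank is at least every unfolding rank, so rank(T) ≥ 3. (This is only a lower bound: in general the CP rank may exceed every unfolding rank, so we still need to exhibit 3 rank-1 terms summing to T.)
Upper bound: T is a sum of 3 rank-1 terms, T = (1, -1, 0) ⊗ (2, -1, 1) ⊗ (-2, 0, -2) + (1, 0, 2) ⊗ (1, -1, 2) ⊗ (-2, 2, 1) + (1, 2, 1) ⊗ (1, 1, 0) ⊗ (0, 2, -4) (one valid choice — decompositions are not unique — normalised so each a, b is primitive with positive first nonzero entry; check it by expanding all entries), so rank(T) ≤ 3.
These bounds meet, so rank(T) = 3.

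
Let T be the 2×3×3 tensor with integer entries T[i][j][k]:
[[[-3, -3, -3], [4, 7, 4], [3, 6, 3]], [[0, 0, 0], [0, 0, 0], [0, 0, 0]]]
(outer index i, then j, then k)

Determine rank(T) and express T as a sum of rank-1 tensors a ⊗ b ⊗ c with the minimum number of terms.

rank(T) = 2

Lower bound: the mode-2 unfolding of T (rows indexed by j, columns by (i,k) = (0,0), (0,1), (0,2), (1,0), (1,1), (1,2)) is [[-3, -3, -3, 0, 0, 0], [4, 7, 4, 0, 0, 0], [3, 6, 3, 0, 0, 0]].
There the 2×2 minor on rows j ∈ {0, 1}, columns (i,k) ∈ {(0,0), (0,1)} is det [[-3, -3], [4, 7]] = -9 ≠ 0, so this unfolding has rank ≥ 2; CP rank is at least every unfolding rank, so rank(T) ≥ 2. (Unfolding ranks only ever bound the CP rank from below — rank(T) can be strictly larger than all of them — so the matching upper bound has to come from an explicit 2-term decomposition.)
Upper bound — finding two terms. Every mode-1 slice of T is a multiple of one matrix: T[i,:,:] = a[i]·M with a = (1, 0) and M = [[-3, -3, -3], [4, 7, 4], [3, 6, 3]] (rows indexed by j, columns by k). So it suffices to write M as a sum of two rank-1 matrices.
The rows of M satisfy (row 0) = −3·(row 1) + 3·(row 2), so splitting by rows, M = (-3, 1, 0)(4, 7, 4)ᵀ + (3, 0, 1)(3, 6, 3)ᵀ.
Hence T = (1, 0) ⊗ (-3, 1, 0) ⊗ (4, 7, 4) + (1, 0) ⊗ (3, 0, 1) ⊗ (3, 6, 3), so rank(T) ≤ 2.
These bounds meet, so rank(T) = 2.
Check entry T[0,0,0] = -3: (1)·(-3)·(4) + (1)·(3)·(3) = -3.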